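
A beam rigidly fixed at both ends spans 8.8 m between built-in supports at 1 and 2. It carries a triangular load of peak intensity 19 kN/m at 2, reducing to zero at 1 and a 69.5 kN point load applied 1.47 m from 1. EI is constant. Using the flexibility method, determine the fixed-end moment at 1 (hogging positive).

Take the two fixed-end moments M_1, M_2 as redundants; the released structure is the simple span 12.
Simple-span end rotations at 1 and 2 under the given loads:
  at 1: triangular load, peak 19: 7w₀L³/(360EI) = 251.8/EI
  at 2: triangular load, peak 19: w₀L³/(45EI) = 287.7/EI
  at 1: point load 69.5 at a = 1.47: Pab(L + b)/(6LEI) = 228.8/EI
  at 2: point load 69.5 at a = 1.47: Pab(L + a)/(6LEI) = 145.7/EI
  θ_10 = 480.5/EI,  θ_20 = 433.4/EI
Flexibility coefficients: a unit moment at one end gives L/(3EI) there and L/(6EI) at the far end, so f₁₁ = f₂₂ = 2.933/EI and f₁₂ = f₂₁ = 1.467/EI.
Compatibility — zero rotation at each built-in end:
  2.933 M_1 + 1.467 M_2 = 480.5
  1.467 M_1 + 2.933 M_2 = 433.4
Solving the pair gives M_1 = 119.9 kN·m and M_2 = 87.78 kN·m (hogging).

M_1 = 119.9 kN·m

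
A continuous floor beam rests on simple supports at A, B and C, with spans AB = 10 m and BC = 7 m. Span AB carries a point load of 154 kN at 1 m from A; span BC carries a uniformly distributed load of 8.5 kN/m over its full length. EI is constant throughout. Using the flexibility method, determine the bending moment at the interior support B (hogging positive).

Insert a hinge at B; M_B is the redundant, and each span becomes simply supported.
Rotations at B on the released spans (each span's end-slope, ×1/EI):
  span AB: point load 154 at a = 1: Pab(L + a)/(6LEI) = 254.1/EI
  span BC: UDL 8.5: wL³/(24EI) = 121.5/EI
  relative rotation θ_0 = (254.1 + 121.5)/EI = 375.6/EI
A unit hogging moment at B produces rotation L₁/(3EI) + L₂/(3EI) = 5.667/EI.
Slope continuity at B: θ_0 = M_B·5.667/EI, so M_B = 375.6/5.667 = 66.28 kN·m (hogging).

M_B = 66.28 kN·m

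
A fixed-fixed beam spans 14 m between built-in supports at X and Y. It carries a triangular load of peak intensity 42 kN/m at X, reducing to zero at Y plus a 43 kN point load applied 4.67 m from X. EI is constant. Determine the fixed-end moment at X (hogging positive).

Release both end moments; the primary structure is a simply-supported span XY with redundants M_X and M_Y.
End rotations of the released simple span under the applied load (×1/EI):
  at X: triangular load, peak 42: w₀L³/(45EI) = 2561/EI
  at Y: triangular load, peak 42: 7w₀L³/(360EI) = 2241/EI
  at X: point load 43 at a = 4.67: Pab(L + b)/(6LEI) = 520.4/EI
  at Y: point load 43 at a = 4.67: Pab(L + a)/(6LEI) = 416.4/EI
  θ_X0 = 3081/EI,  θ_Y0 = 2657/EI
Flexibility coefficients: a unit moment at one end gives L/(3EI) there and L/(6EI) at the far end, so f₁₁ = f₂₂ = 4.667/EI and f₁₂ = f₂₁ = 2.333/EI.
Compatibility — zero rotation at each built-in end:
  4.667 M_X + 2.333 M_Y = 3081
  2.333 M_X + 4.667 M_Y = 2657
Solving the pair gives M_X = 500.8 kN·m and M_Y = 319 kN·m (hogging).

M_X = 500.8 kN·m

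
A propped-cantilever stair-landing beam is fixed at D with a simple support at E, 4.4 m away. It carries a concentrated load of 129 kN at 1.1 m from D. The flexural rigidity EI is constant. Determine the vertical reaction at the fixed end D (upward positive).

R_D = 117.9 kN

Remove the prop at E; the released (primary) structure is a cantilever built in at D.
Primary-structure tip deflection at E by superposition:
  point load 129 at a = 1.1: Pa²(3L − a)/(6EI) = 314.8/EI
Tip deflection under a unit load at E: L³/(3EI) = 28.39/EI.
The prop prevents deflection at E: R_E = δ_0/δ_{EE} = 314.8/28.39 = 11.09 kN.
Vertical equilibrium: R_D = ΣP − R_E = 129 − 11.09 = 117.9 kN.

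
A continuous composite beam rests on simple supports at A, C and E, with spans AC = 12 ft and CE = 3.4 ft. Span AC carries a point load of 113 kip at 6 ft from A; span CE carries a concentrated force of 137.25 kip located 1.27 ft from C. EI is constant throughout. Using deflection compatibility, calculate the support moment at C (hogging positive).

Insert a hinge at C; M_C is the redundant, and each span becomes simply supported.
Discontinuity in slope at C on the released structure — sum the simple-span end rotations:
  span AC: point load 113 at a = 6: Pab(L + a)/(6LEI) = 1017/EI
  span CE: point load 137.25 at a = 1.27: Pab(L + b)/(6LEI) = 100.6/EI
  relative rotation θ_0 = (1017 + 100.6)/EI = 1118/EI
A unit hogging moment at C produces rotation L₁/(3EI) + L₂/(3EI) = 5.133/EI.
Compatibility: M_C·(L₁+L₂)/(3EI) = θ_0, giving M_C = 217.7 kip·ft (hogging).

M_C = 217.7 kip·ft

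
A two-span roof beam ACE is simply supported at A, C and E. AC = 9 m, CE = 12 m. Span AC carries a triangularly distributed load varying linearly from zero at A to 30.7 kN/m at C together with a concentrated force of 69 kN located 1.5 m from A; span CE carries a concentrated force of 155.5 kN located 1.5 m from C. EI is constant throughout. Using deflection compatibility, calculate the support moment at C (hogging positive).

Release continuity at C by inserting a hinge; the redundant is the internal moment M_C. The primary structure is two simply-supported spans AC and CE.
Rotations at C on the released spans (each span's end-slope, ×1/EI):
  span AC: triangular load, peak 30.7: w₀L³/(45EI) = 497.3/EI
  span AC: point load 69 at a = 1.5: Pab(L + a)/(6LEI) = 150.9/EI
  span CE: point load 155.5 at a = 1.5: Pab(L + b)/(6LEI) = 765.4/EI
  relative rotation θ_0 = (648.3 + 765.4)/EI = 1414/EI
A unit hogging moment at C produces rotation L₁/(3EI) + L₂/(3EI) = 7/EI.
Compatibility: M_C·(L₁+L₂)/(3EI) = θ_0, giving M_C = 201.9 kN·m (hogging).

M_C = 201.9 kN·m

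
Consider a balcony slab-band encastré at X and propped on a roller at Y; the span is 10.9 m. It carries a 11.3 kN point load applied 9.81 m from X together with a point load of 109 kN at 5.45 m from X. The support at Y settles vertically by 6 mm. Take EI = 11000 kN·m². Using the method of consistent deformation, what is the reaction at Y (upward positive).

Release the roller at Y. Primary structure: cantilever fixed at X.
Primary-structure tip deflection at Y by superposition:
  point load 11.3 at a = 9.81: Pa²(3L − a)/(6EI) = 4149/EI
  point load 109 at a = 5.45: Pa²(3L − a)/(6EI) = 14704/EI
  δ_0 = 18853/EI
Tip deflection under a unit load at Y: L³/(3EI) = 431.7/EI.
With EI = 11000 kN·m²: δ_0 = 1.7139 m and δ_{YY} = 0.039243 m/kN.
Compatibility — the beam at Y must follow the support down by 0.006 m: δ_0 − R_Y·δ_{YY} = 0.006, so R_Y = (1.7139 − 0.006)/0.039243 = 43.52 kN.

R_Y = 43.52 kN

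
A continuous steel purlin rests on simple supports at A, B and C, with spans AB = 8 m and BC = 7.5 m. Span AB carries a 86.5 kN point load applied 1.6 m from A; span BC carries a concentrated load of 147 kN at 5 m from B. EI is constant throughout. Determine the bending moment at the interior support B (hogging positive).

M_B = 113.3 kN·m

Insert a hinge at B; M_B is the redundant, and each span becomes simply supported.
Rotations at B on the released spans (each span's end-slope, ×1/EI):
  span AB: point load 86.5 at a = 1.6: Pab(L + a)/(6LEI) = 177.2/EI
  span BC: point load 147 at a = 5: Pab(L + b)/(6LEI) = 408.3/EI
  relative rotation θ_0 = (177.2 + 408.3)/EI = 585.5/EI
A unit hogging moment at B produces rotation L₁/(3EI) + L₂/(3EI) = 5.167/EI.
Compatibility: M_B·(L₁+L₂)/(3EI) = θ_0, giving M_B = 113.3 kN·m (hogging).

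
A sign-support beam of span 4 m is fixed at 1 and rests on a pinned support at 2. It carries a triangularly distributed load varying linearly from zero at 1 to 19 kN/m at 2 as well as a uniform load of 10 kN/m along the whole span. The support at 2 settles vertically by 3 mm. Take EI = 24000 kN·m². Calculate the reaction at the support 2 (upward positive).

R_2 = 32.53 kN

Remove the prop at 2; the released (primary) structure is a cantilever built in at 1.
Primary-structure tip deflection at 2 by superposition:
  triangular load, peak 19 at the free end: 11w₀L⁴/(120EI) = 445.9/EI
  UDL 10: wL⁴/(8EI) = 320/EI
  δ_0 = 765.9/EI
Tip deflection under a unit load at 2: L³/(3EI) = 21.33/EI.
With EI = 24000 kN·m²: δ_0 = 0.031911 m and δ_{22} = 0.000889 m/kN.
Compatibility — the beam at 2 must follow the support down by 0.003 m: δ_0 − R_2·δ_{22} = 0.003, so R_2 = (0.031911 − 0.003)/0.000889 = 32.53 kN.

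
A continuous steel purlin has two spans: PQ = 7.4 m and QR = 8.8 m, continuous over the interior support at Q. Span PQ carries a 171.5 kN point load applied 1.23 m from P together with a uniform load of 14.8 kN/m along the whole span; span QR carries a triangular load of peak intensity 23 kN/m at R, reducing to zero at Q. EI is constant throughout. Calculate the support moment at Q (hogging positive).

M_Q = 149.6 kN·m

Release continuity at Q by inserting a hinge; the redundant is the internal moment M_Q. The primary structure is two simply-supported spans PQ and QR.
Discontinuity in slope at Q on the released structure — sum the simple-span end rotations:
  span PQ: point load 171.5 at a = 1.23: Pab(L + a)/(6LEI) = 253/EI
  span PQ: UDL 14.8: wL³/(24EI) = 249.9/EI
  span QR: triangular load, peak 23: 7w₀L³/(360EI) = 304.8/EI
  relative rotation θ_0 = (502.9 + 304.8)/EI = 807.6/EI
A unit hogging moment at Q produces rotation L₁/(3EI) + L₂/(3EI) = 5.4/EI.
Compatibility: M_Q·(L₁+L₂)/(3EI) = θ_0, giving M_Q = 149.6 kN·m (hogging).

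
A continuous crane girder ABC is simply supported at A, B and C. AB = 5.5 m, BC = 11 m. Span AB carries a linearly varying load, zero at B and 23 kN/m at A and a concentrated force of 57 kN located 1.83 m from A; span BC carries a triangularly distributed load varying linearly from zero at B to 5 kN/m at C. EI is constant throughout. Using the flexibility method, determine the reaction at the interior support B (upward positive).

R_B = 63.54 kN

Take M_B as the redundant. Released structure: two simple spans AB and BC with a hinge at B.
End slopes at the hinge B, treating each span as simply supported:
  span AB: triangular load, peak 23: 7w₀L³/(360EI) = 74.41/EI
  span AB: point load 57 at a = 1.83: Pab(L + a)/(6LEI) = 85.03/EI
  span BC: triangular load, peak 5: 7w₀L³/(360EI) = 129.4/EI
  relative rotation θ_0 = (159.4 + 129.4)/EI = 288.8/EI
A unit hogging moment at B produces rotation L₁/(3EI) + L₂/(3EI) = 5.5/EI.
Compatibility: M_B·(L₁+L₂)/(3EI) = θ_0, giving M_B = 52.52 kN·m (hogging).
Span AB, ΣM about A with M_B applied at B: R_B^{AB}·5.5 = 220.3 + 52.52, so R_B^{AB} = 49.6 kN and R_A = 120.2 − 49.6 = 70.65 kN.
Span BC, ΣM about C: R_B^{BC}·11 = 100.8 + 52.52, so R_B^{BC} = 13.94 kN and R_C = 27.5 − 13.94 = 13.56 kN.
R_B = 49.6 + 13.94 = 63.54 kN.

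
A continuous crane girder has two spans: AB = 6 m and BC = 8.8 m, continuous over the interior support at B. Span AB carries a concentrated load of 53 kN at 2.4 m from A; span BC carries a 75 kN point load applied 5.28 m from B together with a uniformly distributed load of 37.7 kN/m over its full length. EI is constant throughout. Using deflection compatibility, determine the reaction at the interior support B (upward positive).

Insert a hinge at B; M_B is the redundant, and each span becomes simply supported.
End slopes at the hinge B, treating each span as simply supported:
  span AB: point load 53 at a = 2.4: Pab(L + a)/(6LEI) = 106.8/EI
  span BC: point load 75 at a = 5.28: Pab(L + b)/(6LEI) = 325.2/EI
  span BC: UDL 37.7: wL³/(24EI) = 1070/EI
  relative rotation θ_0 = (106.8 + 1396)/EI = 1503/EI
A unit hogging moment at B produces rotation L₁/(3EI) + L₂/(3EI) = 4.933/EI.
Compatibility: M_B·(L₁+L₂)/(3EI) = θ_0, giving M_B = 304.6 kN·m (hogging).
Span AB, ΣM about A with M_B applied at B: R_B^{AB}·6 = 127.2 + 304.6, so R_B^{AB} = 71.96 kN and R_A = 53 − 71.96 = -18.96 kN.
Span BC, ΣM about C: R_B^{BC}·8.8 = 1724 + 304.6, so R_B^{BC} = 230.5 kN and R_C = 406.8 − 230.5 = 176.3 kN.
R_B = 71.96 + 230.5 = 302.5 kN.

R_B = 302.5 kN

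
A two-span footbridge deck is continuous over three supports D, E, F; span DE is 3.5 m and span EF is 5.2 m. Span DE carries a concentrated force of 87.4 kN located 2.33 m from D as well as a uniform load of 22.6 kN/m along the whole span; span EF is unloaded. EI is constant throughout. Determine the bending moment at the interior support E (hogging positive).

M_E = 36.73 kN·m

Release continuity at E by inserting a hinge; the redundant is the internal moment M_E. The primary structure is two simply-supported spans DE and EF.
Rotations at E on the released spans (each span's end-slope, ×1/EI):
  span DE: point load 87.4 at a = 2.33: Pab(L + a)/(6LEI) = 66.15/EI
  span DE: UDL 22.6: wL³/(24EI) = 40.37/EI
  relative rotation θ_0 = (106.5 + 0)/EI = 106.5/EI
A unit hogging moment at E produces rotation L₁/(3EI) + L₂/(3EI) = 2.9/EI.
Compatibility: M_E·(L₁+L₂)/(3EI) = θ_0, giving M_E = 36.73 kN·m (hogging).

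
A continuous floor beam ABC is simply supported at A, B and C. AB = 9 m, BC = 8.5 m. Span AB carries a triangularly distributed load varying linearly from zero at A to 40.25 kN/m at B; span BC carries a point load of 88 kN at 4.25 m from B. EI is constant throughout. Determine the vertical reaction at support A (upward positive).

Take M_B as the redundant. Released structure: two simple spans AB and BC with a hinge at B.
Discontinuity in slope at B on the released structure — sum the simple-span end rotations:
  span AB: triangular load, peak 40.25: w₀L³/(45EI) = 652/EI
  span BC: point load 88 at a = 4.25: Pab(L + b)/(6LEI) = 397.4/EI
  relative rotation θ_0 = (652 + 397.4)/EI = 1049/EI
A unit hogging moment at B produces rotation L₁/(3EI) + L₂/(3EI) = 5.833/EI.
Compatibility: M_B·(L₁+L₂)/(3EI) = θ_0, giving M_B = 179.9 kN·m (hogging).
Span AB, ΣM about A with M_B applied at B: R_B^{AB}·9 = 1087 + 179.9, so R_B^{AB} = 140.7 kN and R_A = 181.1 − 140.7 = 40.39 kN.

R_A = 40.39 kN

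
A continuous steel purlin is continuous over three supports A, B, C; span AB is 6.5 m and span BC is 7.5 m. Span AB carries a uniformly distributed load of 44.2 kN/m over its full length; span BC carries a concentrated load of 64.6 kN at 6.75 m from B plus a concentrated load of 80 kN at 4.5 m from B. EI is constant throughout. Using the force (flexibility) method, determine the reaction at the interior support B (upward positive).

Release continuity at B by inserting a hinge; the redundant is the internal moment M_B. The primary structure is two simply-supported spans AB and BC.
Discontinuity in slope at B on the released structure — sum the simple-span end rotations:
  span AB: UDL 44.2: wL³/(24EI) = 505.8/EI
  span BC: point load 64.6 at a = 6.75: Pab(L + b)/(6LEI) = 59.96/EI
  span BC: point load 80 at a = 4.5: Pab(L + b)/(6LEI) = 252/EI
  relative rotation θ_0 = (505.8 + 312)/EI = 817.7/EI
A unit hogging moment at B produces rotation L₁/(3EI) + L₂/(3EI) = 4.667/EI.
Compatibility: M_B·(L₁+L₂)/(3EI) = θ_0, giving M_B = 175.2 kN·m (hogging).
Span AB, ΣM about A with M_B applied at B: R_B^{AB}·6.5 = 933.7 + 175.2, so R_B^{AB} = 170.6 kN and R_A = 287.3 − 170.6 = 116.7 kN.
Span BC, ΣM about C: R_B^{BC}·7.5 = 288.4 + 175.2, so R_B^{BC} = 61.82 kN and R_C = 144.6 − 61.82 = 82.78 kN.
R_B = 170.6 + 61.82 = 232.4 kN.

R_B = 232.4 kN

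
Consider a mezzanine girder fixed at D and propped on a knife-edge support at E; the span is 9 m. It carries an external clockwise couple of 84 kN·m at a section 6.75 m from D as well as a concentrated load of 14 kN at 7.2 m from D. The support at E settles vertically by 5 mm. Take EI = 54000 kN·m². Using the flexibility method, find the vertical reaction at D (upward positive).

R_D = -7.87 kN

Take the reaction at E as the redundant and release it; the primary structure is a cantilever fixed at D.
Deflection at E on the released cantilever, summing each load's contribution:
  clockwise couple 84 at a = 6.75: M₀a(2L − a)/(2EI) = 3189/EI
  point load 14 at a = 7.2: Pa²(3L − a)/(6EI) = 2395/EI
  δ_0 = 5584/EI
Flexibility coefficient — unit upward force at E: δ_{EE} = L³/(3EI) = 243/EI.
With EI = 54000 kN·m²: δ_0 = 0.10341 m and δ_{EE} = 0.0045 m/kN.
Compatibility — the beam at E must follow the support down by 0.005 m: δ_0 − R_E·δ_{EE} = 0.005, so R_E = (0.10341 − 0.005)/0.0045 = 21.87 kN.
Vertical equilibrium: R_D = ΣP − R_E = 14 − 21.87 = -7.87 kN.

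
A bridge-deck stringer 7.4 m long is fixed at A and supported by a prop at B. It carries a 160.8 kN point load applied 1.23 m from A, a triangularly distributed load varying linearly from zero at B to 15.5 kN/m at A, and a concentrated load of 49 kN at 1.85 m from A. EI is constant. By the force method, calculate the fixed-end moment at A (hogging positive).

Take the reaction at B as the redundant and release it; the primary structure is a cantilever fixed at A.
Downward deflection at the released point B due to the loads:
  point load 160.8 at a = 1.23: Pa²(3L − a)/(6EI) = 850.2/EI
  triangular load, peak 15.5 at the fixed end: w₀L⁴/(30EI) = 1549/EI
  point load 49 at a = 1.85: Pa²(3L − a)/(6EI) = 568.8/EI
  δ_0 = 2968/EI
Flexibility coefficient — unit upward force at B: δ_{BB} = L³/(3EI) = 135.1/EI.
Compatibility at B: δ_0 − R_B·δ_{BB} = 0, so R_B = 2968/135.1 = 21.98 kN.
Moment equilibrium about A: M_A = Σ(load moments about A) − R_B·L = 429.9 − 21.98×7.4 = 267.3 kN·m.

M_A = 267.3 kN·m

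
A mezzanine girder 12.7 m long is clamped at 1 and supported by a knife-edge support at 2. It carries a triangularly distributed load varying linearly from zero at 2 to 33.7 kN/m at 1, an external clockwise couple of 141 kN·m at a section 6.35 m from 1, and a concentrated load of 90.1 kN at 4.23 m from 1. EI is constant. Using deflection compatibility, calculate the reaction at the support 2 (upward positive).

Release the roller at 2. Primary structure: cantilever fixed at 1.
Downward deflection at the released point 2 due to the loads:
  triangular load, peak 33.7 at the fixed end: w₀L⁴/(30EI) = 29223/EI
  clockwise couple 141 at a = 6.35: M₀a(2L − a)/(2EI) = 8528/EI
  point load 90.1 at a = 4.23: Pa²(3L − a)/(6EI) = 9101/EI
  δ_0 = 46852/EI
Flexibility coefficient — unit upward force at 2: δ_{22} = L³/(3EI) = 682.8/EI.
Compatibility at 2: δ_0 − R_2·δ_{22} = 0, so R_2 = 46852/682.8 = 68.62 kN.

R_2 = 68.62 kN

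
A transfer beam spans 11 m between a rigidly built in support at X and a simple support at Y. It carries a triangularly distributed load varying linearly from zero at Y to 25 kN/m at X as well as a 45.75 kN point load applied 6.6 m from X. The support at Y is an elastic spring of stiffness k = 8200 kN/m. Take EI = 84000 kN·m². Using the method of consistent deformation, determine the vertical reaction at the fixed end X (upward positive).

R_X = 137.1 kN

Take the reaction at Y as the redundant and release it; the primary structure is a cantilever fixed at X.
Deflection at Y on the released cantilever, summing each load's contribution:
  triangular load, peak 25 at the fixed end: w₀L⁴/(30EI) = 12201/EI
  point load 45.75 at a = 6.6: Pa²(3L − a)/(6EI) = 8769/EI
  δ_0 = 20969/EI
Tip deflection under a unit load at Y: L³/(3EI) = 443.7/EI.
With EI = 84000 kN·m²: δ_0 = 0.24964 m and δ_{YY} = 0.005282 m/kN.
Compatibility — the spring shortens by R_Y/k under the reaction it provides: δ_0 − R_Y·δ_{YY} = R_Y/k. With 1/k = 0.000122 m/kN, R_Y = δ_0 / (δ_{YY} + 1/k) = 0.24964 / (0.005282 + 0.000122) = 46.2 kN.
Vertical equilibrium: R_X = ΣP − R_Y = 183.2 − 46.2 = 137.1 kN.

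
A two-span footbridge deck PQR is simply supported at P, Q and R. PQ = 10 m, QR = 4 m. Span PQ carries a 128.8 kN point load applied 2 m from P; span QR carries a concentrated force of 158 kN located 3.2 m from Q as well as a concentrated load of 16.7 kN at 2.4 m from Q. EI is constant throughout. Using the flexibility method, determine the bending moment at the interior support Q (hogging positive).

M_Q = 108.9 kN·m

Take M_Q as the redundant. Released structure: two simple spans PQ and QR with a hinge at Q.
Discontinuity in slope at Q on the released structure — sum the simple-span end rotations:
  span PQ: point load 128.8 at a = 2: Pab(L + a)/(6LEI) = 412.2/EI
  span QR: point load 158 at a = 3.2: Pab(L + b)/(6LEI) = 80.9/EI
  span QR: point load 16.7 at a = 2.4: Pab(L + b)/(6LEI) = 14.96/EI
  relative rotation θ_0 = (412.2 + 95.86)/EI = 508/EI
A unit hogging moment at Q produces rotation L₁/(3EI) + L₂/(3EI) = 4.667/EI.
Slope continuity at Q: θ_0 = M_Q·4.667/EI, so M_Q = 508/4.667 = 108.9 kN·m (hogging).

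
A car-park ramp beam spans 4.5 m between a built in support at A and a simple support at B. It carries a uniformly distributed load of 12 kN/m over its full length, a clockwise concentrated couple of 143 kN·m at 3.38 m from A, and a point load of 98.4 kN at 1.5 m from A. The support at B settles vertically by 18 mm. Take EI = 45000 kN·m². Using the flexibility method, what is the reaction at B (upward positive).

R_B = 52.88 kN

Choose R_B as the redundant. The primary structure is the cantilever fixed at A.
Free-end deflection of the primary structure under the applied loading (downward +):
  UDL 12: wL⁴/(8EI) = 615.1/EI
  clockwise couple 143 at a = 3.38: M₀a(2L − a)/(2EI) = 1358/EI
  point load 98.4 at a = 1.5: Pa²(3L − a)/(6EI) = 442.8/EI
  δ_0 = 2416/EI
Flexibility coefficient — unit upward force at B: δ_{BB} = L³/(3EI) = 30.38/EI.
With EI = 45000 kN·m²: δ_0 = 0.053691 m and δ_{BB} = 0.000675 m/kN.
Compatibility — the beam at B must follow the support down by 0.018 m: δ_0 − R_B·δ_{BB} = 0.018, so R_B = (0.053691 − 0.018)/0.000675 = 52.88 kN.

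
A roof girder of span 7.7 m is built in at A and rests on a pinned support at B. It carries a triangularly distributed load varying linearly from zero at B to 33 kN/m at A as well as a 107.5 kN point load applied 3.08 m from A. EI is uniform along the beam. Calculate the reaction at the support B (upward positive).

Choose R_B as the redundant. The primary structure is the cantilever fixed at A.
Deflection at B on the released cantilever, summing each load's contribution:
  triangular load, peak 33 at the fixed end: w₀L⁴/(30EI) = 3867/EI
  point load 107.5 at a = 3.08: Pa²(3L − a)/(6EI) = 3403/EI
  δ_0 = 7270/EI
Tip deflection under a unit load at B: L³/(3EI) = 152.2/EI.
The prop prevents deflection at B: R_B = δ_0/δ_{BB} = 7270/152.2 = 47.77 kN.

R_B = 47.77 kN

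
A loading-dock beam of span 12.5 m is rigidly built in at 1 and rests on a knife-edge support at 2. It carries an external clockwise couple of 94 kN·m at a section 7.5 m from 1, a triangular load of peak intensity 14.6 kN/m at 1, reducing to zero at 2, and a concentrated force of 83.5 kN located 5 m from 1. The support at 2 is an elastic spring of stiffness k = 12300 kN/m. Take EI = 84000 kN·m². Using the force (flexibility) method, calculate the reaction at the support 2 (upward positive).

R_2 = 44.63 kN

Take the reaction at 2 as the redundant and release it; the primary structure is a cantilever fixed at 1.
Deflection at 2 on the released cantilever, summing each load's contribution:
  clockwise couple 94 at a = 7.5: M₀a(2L − a)/(2EI) = 6169/EI
  triangular load, peak 14.6 at the fixed end: w₀L⁴/(30EI) = 11882/EI
  point load 83.5 at a = 5: Pa²(3L − a)/(6EI) = 11307/EI
  δ_0 = 29358/EI
Flexibility coefficient — unit upward force at 2: δ_{22} = L³/(3EI) = 651/EI.
With EI = 84000 kN·m²: δ_0 = 0.34949 m and δ_{22} = 0.00775 m/kN.
Compatibility — the spring shortens by R_2/k under the reaction it provides: δ_0 − R_2·δ_{22} = R_2/k. With 1/k = 0.000081 m/kN, R_2 = δ_0 / (δ_{22} + 1/k) = 0.34949 / (0.00775 + 0.000081) = 44.63 kN.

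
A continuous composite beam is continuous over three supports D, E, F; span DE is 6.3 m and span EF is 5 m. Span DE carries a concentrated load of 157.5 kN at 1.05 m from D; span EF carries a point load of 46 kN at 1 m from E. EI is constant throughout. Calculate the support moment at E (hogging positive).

M_E = 59.47 kN·m

Insert a hinge at E; M_E is the redundant, and each span becomes simply supported.
Rotations at E on the released spans (each span's end-slope, ×1/EI):
  span DE: point load 157.5 at a = 1.05: Pab(L + a)/(6LEI) = 168.8/EI
  span EF: point load 46 at a = 1: Pab(L + b)/(6LEI) = 55.2/EI
  relative rotation θ_0 = (168.8 + 55.2)/EI = 224/EI
A unit hogging moment at E produces rotation L₁/(3EI) + L₂/(3EI) = 3.767/EI.
Slope continuity at E: θ_0 = M_E·3.767/EI, so M_E = 224/3.767 = 59.47 kN·m (hogging).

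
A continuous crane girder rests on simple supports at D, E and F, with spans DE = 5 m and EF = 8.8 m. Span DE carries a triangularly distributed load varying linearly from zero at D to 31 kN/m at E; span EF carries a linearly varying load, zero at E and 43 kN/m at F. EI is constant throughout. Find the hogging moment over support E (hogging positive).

M_E = 142.6 kN·m

Release continuity at E by inserting a hinge; the redundant is the internal moment M_E. The primary structure is two simply-supported spans DE and EF.
Rotations at E on the released spans (each span's end-slope, ×1/EI):
  span DE: triangular load, peak 31: w₀L³/(45EI) = 86.11/EI
  span EF: triangular load, peak 43: 7w₀L³/(360EI) = 569.8/EI
  relative rotation θ_0 = (86.11 + 569.8)/EI = 655.9/EI
A unit hogging moment at E produces rotation L₁/(3EI) + L₂/(3EI) = 4.6/EI.
Compatibility: M_E·(L₁+L₂)/(3EI) = θ_0, giving M_E = 142.6 kN·m (hogging).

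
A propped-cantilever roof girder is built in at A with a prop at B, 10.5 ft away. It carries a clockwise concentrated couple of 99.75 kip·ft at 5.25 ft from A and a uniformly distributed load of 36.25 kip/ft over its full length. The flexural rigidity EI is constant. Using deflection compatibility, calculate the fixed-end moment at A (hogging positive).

Choose R_B as the redundant. The primary structure is the cantilever fixed at A.
Primary-structure tip deflection at B by superposition:
  clockwise couple 99.75 at a = 5.25: M₀a(2L − a)/(2EI) = 4124/EI
  UDL 36.25: wL⁴/(8EI) = 55078/EI
  δ_0 = 59202/EI
Tip deflection under a unit load at B: L³/(3EI) = 385.9/EI.
The prop prevents deflection at B: R_B = δ_0/δ_{BB} = 59202/385.9 = 153.4 kip.
Moment equilibrium about A: M_A = Σ(load moments about A) − R_B·L = 2098 − 153.4×10.5 = 487.1 kip·ft.

M_A = 487.1 kip·ft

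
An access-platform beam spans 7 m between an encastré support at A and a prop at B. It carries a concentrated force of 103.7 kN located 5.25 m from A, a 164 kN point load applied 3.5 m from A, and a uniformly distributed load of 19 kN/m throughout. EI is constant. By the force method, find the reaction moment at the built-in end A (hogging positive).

M_A = 416.7 kN·m

Release the roller at B. Primary structure: cantilever fixed at A.
Primary-structure tip deflection at B by superposition:
  point load 103.7 at a = 5.25: Pa²(3L − a)/(6EI) = 7503/EI
  point load 164 at a = 3.5: Pa²(3L − a)/(6EI) = 5860/EI
  UDL 19: wL⁴/(8EI) = 5702/EI
  δ_0 = 19065/EI
Tip deflection under a unit load at B: L³/(3EI) = 114.3/EI.
Compatibility at B: δ_0 − R_B·δ_{BB} = 0, so R_B = 19065/114.3 = 166.7 kN.
Moment equilibrium about A: M_A = Σ(load moments about A) − R_B·L = 1584 − 166.7×7 = 416.7 kN·m.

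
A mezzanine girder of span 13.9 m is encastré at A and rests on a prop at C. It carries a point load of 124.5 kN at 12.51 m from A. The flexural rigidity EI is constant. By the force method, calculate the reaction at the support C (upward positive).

Remove the prop at C; the released (primary) structure is a cantilever built in at A.
Deflection at C on the released cantilever, summing each load's contribution:
  point load 124.5 at a = 12.51: Pa²(3L − a)/(6EI) = 94791/EI
Tip deflection under a unit load at C: L³/(3EI) = 895.2/EI.
The prop prevents deflection at C: R_C = δ_0/δ_{CC} = 94791/895.2 = 105.9 kN.

R_C = 105.9 kN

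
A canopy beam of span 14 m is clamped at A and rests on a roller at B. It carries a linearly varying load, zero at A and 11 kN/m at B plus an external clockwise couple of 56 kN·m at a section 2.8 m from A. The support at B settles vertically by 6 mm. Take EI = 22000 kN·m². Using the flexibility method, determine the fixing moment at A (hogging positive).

Release the roller at B. Primary structure: cantilever fixed at A.
Downward deflection at the released point B due to the loads:
  triangular load, peak 11 at the free end: 11w₀L⁴/(120EI) = 38736/EI
  clockwise couple 56 at a = 2.8: M₀a(2L − a)/(2EI) = 1976/EI
  δ_0 = 40712/EI
Tip deflection under a unit load at B: L³/(3EI) = 914.7/EI.
With EI = 22000 kN·m²: δ_0 = 1.8505 m and δ_{BB} = 0.041576 m/kN.
Compatibility — the beam at B must follow the support down by 0.006 m: δ_0 − R_B·δ_{BB} = 0.006, so R_B = (1.8505 − 0.006)/0.041576 = 44.37 kN.
Moment equilibrium about A: M_A = Σ(load moments about A) − R_B·L = 774.7 − 44.37×14 = 153.5 kN·m.

M_A = 153.5 kN·m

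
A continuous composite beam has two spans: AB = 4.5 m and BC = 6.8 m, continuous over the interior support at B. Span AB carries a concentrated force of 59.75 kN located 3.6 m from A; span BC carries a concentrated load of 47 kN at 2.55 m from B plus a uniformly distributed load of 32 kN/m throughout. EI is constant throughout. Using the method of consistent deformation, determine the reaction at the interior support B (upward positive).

R_B = 246.3 kN

Insert a hinge at B; M_B is the redundant, and each span becomes simply supported.
Rotations at B on the released spans (each span's end-slope, ×1/EI):
  span AB: point load 59.75 at a = 3.6: Pab(L + a)/(6LEI) = 58.08/EI
  span BC: point load 47 at a = 2.55: Pab(L + b)/(6LEI) = 138/EI
  span BC: UDL 32: wL³/(24EI) = 419.2/EI
  relative rotation θ_0 = (58.08 + 557.2)/EI = 615.3/EI
A unit hogging moment at B produces rotation L₁/(3EI) + L₂/(3EI) = 3.767/EI.
Compatibility: M_B·(L₁+L₂)/(3EI) = θ_0, giving M_B = 163.3 kN·m (hogging).
Span AB, ΣM about A with M_B applied at B: R_B^{AB}·4.5 = 215.1 + 163.3, so R_B^{AB} = 84.1 kN and R_A = 59.75 − 84.1 = -24.35 kN.
Span BC, ΣM about C: R_B^{BC}·6.8 = 939.6 + 163.3, so R_B^{BC} = 162.2 kN and R_C = 264.6 − 162.2 = 102.4 kN.
R_B = 84.1 + 162.2 = 246.3 kN.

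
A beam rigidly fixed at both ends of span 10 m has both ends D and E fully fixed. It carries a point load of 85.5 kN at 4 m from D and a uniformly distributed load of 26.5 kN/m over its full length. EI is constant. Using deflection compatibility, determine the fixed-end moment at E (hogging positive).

M_E = 302.9 kN·m

Take the two fixed-end moments M_D, M_E as redundants; the released structure is the simple span DE.
End rotations of the released simple span under the applied load (×1/EI):
  at D: point load 85.5 at a = 4: Pab(L + b)/(6LEI) = 547.2/EI
  at E: point load 85.5 at a = 4: Pab(L + a)/(6LEI) = 478.8/EI
  at D: UDL 26.5: wL³/(24EI) = 1104/EI
  at E: UDL 26.5: wL³/(24EI) = 1104/EI
  θ_D0 = 1651/EI,  θ_E0 = 1583/EI
Flexibility coefficients: a unit moment at one end gives L/(3EI) there and L/(6EI) at the far end, so f₁₁ = f₂₂ = 3.333/EI and f₁₂ = f₂₁ = 1.667/EI.
Compatibility — zero rotation at each built-in end:
  3.333 M_D + 1.667 M_E = 1651
  1.667 M_D + 3.333 M_E = 1583
Solving the pair gives M_D = 344 kN·m and M_E = 302.9 kN·m (hogging).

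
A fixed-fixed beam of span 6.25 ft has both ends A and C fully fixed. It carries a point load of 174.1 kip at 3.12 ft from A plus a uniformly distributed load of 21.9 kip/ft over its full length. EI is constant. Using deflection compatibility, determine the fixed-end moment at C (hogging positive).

M_C = 207.1 kip·ft

Take the two fixed-end moments M_A, M_C as redundants; the released structure is the simple span AC.
End rotations of the released simple span under the applied load (×1/EI):
  at A: point load 174.1 at a = 3.12: Pab(L + b)/(6LEI) = 425.3/EI
  at C: point load 174.1 at a = 3.12: Pab(L + a)/(6LEI) = 424.8/EI
  at A: UDL 21.9: wL³/(24EI) = 222.8/EI
  at C: UDL 21.9: wL³/(24EI) = 222.8/EI
  θ_A0 = 648.1/EI,  θ_C0 = 647.6/EI
Flexibility coefficients: a unit moment at one end gives L/(3EI) there and L/(6EI) at the far end, so f₁₁ = f₂₂ = 2.083/EI and f₁₂ = f₂₁ = 1.042/EI.
Compatibility — zero rotation at each built-in end:
  2.083 M_A + 1.042 M_C = 648.1
  1.042 M_A + 2.083 M_C = 647.6
Solving the pair gives M_A = 207.5 kip·ft and M_C = 207.1 kip·ft (hogging).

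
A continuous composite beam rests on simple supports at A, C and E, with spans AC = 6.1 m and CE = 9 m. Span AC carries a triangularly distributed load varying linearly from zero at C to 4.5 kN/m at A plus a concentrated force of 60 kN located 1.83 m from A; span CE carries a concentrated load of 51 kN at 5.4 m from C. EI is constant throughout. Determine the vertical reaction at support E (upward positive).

Release continuity at C by inserting a hinge; the redundant is the internal moment M_C. The primary structure is two simply-supported spans AC and CE.
Rotations at C on the released spans (each span's end-slope, ×1/EI):
  span AC: triangular load, peak 4.5: 7w₀L³/(360EI) = 19.86/EI
  span AC: point load 60 at a = 1.83: Pab(L + a)/(6LEI) = 101.6/EI
  span CE: point load 51 at a = 5.4: Pab(L + b)/(6LEI) = 231.3/EI
  relative rotation θ_0 = (121.4 + 231.3)/EI = 352.8/EI
A unit hogging moment at C produces rotation L₁/(3EI) + L₂/(3EI) = 5.033/EI.
Slope continuity at C: θ_0 = M_C·5.033/EI, so M_C = 352.8/5.033 = 70.09 kN·m (hogging).
Span CE, ΣM about E: R_C^{CE}·9 = 183.6 + 70.09, so R_C^{CE} = 28.19 kN and R_E = 51 − 28.19 = 22.81 kN.

R_E = 22.81 kN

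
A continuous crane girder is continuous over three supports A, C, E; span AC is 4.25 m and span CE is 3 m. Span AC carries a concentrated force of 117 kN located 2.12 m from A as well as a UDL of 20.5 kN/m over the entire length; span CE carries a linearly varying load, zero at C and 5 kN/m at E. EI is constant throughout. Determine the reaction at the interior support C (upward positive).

R_C = 151.5 kN

Insert a hinge at C; M_C is the redundant, and each span becomes simply supported.
Rotations at C on the released spans (each span's end-slope, ×1/EI):
  span AC: point load 117 at a = 2.12: Pab(L + a)/(6LEI) = 132/EI
  span AC: UDL 20.5: wL³/(24EI) = 65.57/EI
  span CE: triangular load, peak 5: 7w₀L³/(360EI) = 2.625/EI
  relative rotation θ_0 = (197.5 + 2.625)/EI = 200.2/EI
A unit hogging moment at C produces rotation L₁/(3EI) + L₂/(3EI) = 2.417/EI.
Compatibility: M_C·(L₁+L₂)/(3EI) = θ_0, giving M_C = 82.83 kN·m (hogging).
Span AC, ΣM about A with M_C applied at C: R_C^{AC}·4.25 = 433.2 + 82.83, so R_C^{AC} = 121.4 kN and R_A = 204.1 − 121.4 = 82.71 kN.
Span CE, ΣM about E: R_C^{CE}·3 = 7.5 + 82.83, so R_C^{CE} = 30.11 kN and R_E = 7.5 − 30.11 = -22.61 kN.
R_C = 121.4 + 30.11 = 151.5 kN.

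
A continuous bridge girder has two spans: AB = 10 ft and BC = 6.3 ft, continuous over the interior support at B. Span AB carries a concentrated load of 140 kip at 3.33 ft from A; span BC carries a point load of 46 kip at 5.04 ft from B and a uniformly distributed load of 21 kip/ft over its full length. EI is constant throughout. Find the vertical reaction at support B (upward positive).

R_B = 168.1 kip

Take M_B as the redundant. Released structure: two simple spans AB and BC with a hinge at B.
Rotations at B on the released spans (each span's end-slope, ×1/EI):
  span AB: point load 140 at a = 3.33: Pab(L + a)/(6LEI) = 690.8/EI
  span BC: point load 46 at a = 5.04: Pab(L + b)/(6LEI) = 58.42/EI
  span BC: UDL 21: wL³/(24EI) = 218.8/EI
  relative rotation θ_0 = (690.8 + 277.2)/EI = 968.1/EI
A unit hogging moment at B produces rotation L₁/(3EI) + L₂/(3EI) = 5.433/EI.
Compatibility: M_B·(L₁+L₂)/(3EI) = θ_0, giving M_B = 178.2 kip·ft (hogging).
Span AB, ΣM about A with M_B applied at B: R_B^{AB}·10 = 466.2 + 178.2, so R_B^{AB} = 64.44 kip and R_A = 140 − 64.44 = 75.56 kip.
Span BC, ΣM about C: R_B^{BC}·6.3 = 474.7 + 178.2, so R_B^{BC} = 103.6 kip and R_C = 178.3 − 103.6 = 74.67 kip.
R_B = 64.44 + 103.6 = 168.1 kip.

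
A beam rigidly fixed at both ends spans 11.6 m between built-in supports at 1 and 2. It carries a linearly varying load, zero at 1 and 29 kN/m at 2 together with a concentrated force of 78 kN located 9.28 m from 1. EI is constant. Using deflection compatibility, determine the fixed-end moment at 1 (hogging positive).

M_1 = 159 kN·m

Release both end moments; the primary structure is a simply-supported span 12 with redundants M_1 and M_2.
Simple-span end rotations at 1 and 2 under the given loads:
  at 1: triangular load, peak 29: 7w₀L³/(360EI) = 880.2/EI
  at 2: triangular load, peak 29: w₀L³/(45EI) = 1006/EI
  at 1: point load 78 at a = 9.28: Pab(L + b)/(6LEI) = 335.9/EI
  at 2: point load 78 at a = 9.28: Pab(L + a)/(6LEI) = 503.8/EI
  θ_10 = 1216/EI,  θ_20 = 1510/EI
Flexibility coefficients: a unit moment at one end gives L/(3EI) there and L/(6EI) at the far end, so f₁₁ = f₂₂ = 3.867/EI and f₁₂ = f₂₁ = 1.933/EI.
Compatibility — zero rotation at each built-in end:
  3.867 M_1 + 1.933 M_2 = 1216
  1.933 M_1 + 3.867 M_2 = 1510
Solving the pair gives M_1 = 159 kN·m and M_2 = 310.9 kN·m (hogging).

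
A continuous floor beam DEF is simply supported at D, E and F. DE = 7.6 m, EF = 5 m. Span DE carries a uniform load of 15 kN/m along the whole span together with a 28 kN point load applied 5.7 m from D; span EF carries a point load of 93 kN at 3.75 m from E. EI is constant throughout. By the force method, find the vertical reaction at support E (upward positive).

Take M_E as the redundant. Released structure: two simple spans DE and EF with a hinge at E.
Discontinuity in slope at E on the released structure — sum the simple-span end rotations:
  span DE: UDL 15: wL³/(24EI) = 274.4/EI
  span DE: point load 28 at a = 5.7: Pab(L + a)/(6LEI) = 88.44/EI
  span EF: point load 93 at a = 3.75: Pab(L + b)/(6LEI) = 90.82/EI
  relative rotation θ_0 = (362.8 + 90.82)/EI = 453.6/EI
A unit hogging moment at E produces rotation L₁/(3EI) + L₂/(3EI) = 4.2/EI.
Slope continuity at E: θ_0 = M_E·4.2/EI, so M_E = 453.6/4.2 = 108 kN·m (hogging).
Span DE, ΣM about D with M_E applied at E: R_E^{DE}·7.6 = 592.8 + 108, so R_E^{DE} = 92.21 kN and R_D = 142 − 92.21 = 49.79 kN.
Span EF, ΣM about F: R_E^{EF}·5 = 116.2 + 108, so R_E^{EF} = 44.85 kN and R_F = 93 − 44.85 = 48.15 kN.
R_E = 92.21 + 44.85 = 137.1 kN.

R_E = 137.1 kN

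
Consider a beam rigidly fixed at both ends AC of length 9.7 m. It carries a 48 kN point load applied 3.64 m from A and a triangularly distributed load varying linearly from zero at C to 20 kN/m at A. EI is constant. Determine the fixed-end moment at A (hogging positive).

M_A = 162.3 kN·m

Take the two fixed-end moments M_A, M_C as redundants; the released structure is the simple span AC.
On the primary (simply-supported) span, the end slopes from the loading are:
  at A: point load 48 at a = 3.64: Pab(L + b)/(6LEI) = 286.7/EI
  at C: point load 48 at a = 3.64: Pab(L + a)/(6LEI) = 242.7/EI
  at A: triangular load, peak 20: w₀L³/(45EI) = 405.6/EI
  at C: triangular load, peak 20: 7w₀L³/(360EI) = 354.9/EI
  θ_A0 = 692.3/EI,  θ_C0 = 597.6/EI
Flexibility coefficients: a unit moment at one end gives L/(3EI) there and L/(6EI) at the far end, so f₁₁ = f₂₂ = 3.233/EI and f₁₂ = f₂₁ = 1.617/EI.
Compatibility — zero rotation at each built-in end:
  3.233 M_A + 1.617 M_C = 692.3
  1.617 M_A + 3.233 M_C = 597.6
Solving the pair gives M_A = 162.3 kN·m and M_C = 103.7 kN·m (hogging).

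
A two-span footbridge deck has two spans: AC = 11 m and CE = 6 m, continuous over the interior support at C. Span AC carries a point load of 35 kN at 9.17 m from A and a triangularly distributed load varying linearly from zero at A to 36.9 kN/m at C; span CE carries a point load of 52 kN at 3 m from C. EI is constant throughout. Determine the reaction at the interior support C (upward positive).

Take M_C as the redundant. Released structure: two simple spans AC and CE with a hinge at C.
Discontinuity in slope at C on the released structure — sum the simple-span end rotations:
  span AC: point load 35 at a = 9.17: Pab(L + a)/(6LEI) = 179.5/EI
  span AC: triangular load, peak 36.9: w₀L³/(45EI) = 1091/EI
  span CE: point load 52 at a = 3: Pab(L + b)/(6LEI) = 117/EI
  relative rotation θ_0 = (1271 + 117)/EI = 1388/EI
A unit hogging moment at C produces rotation L₁/(3EI) + L₂/(3EI) = 5.667/EI.
Compatibility: M_C·(L₁+L₂)/(3EI) = θ_0, giving M_C = 244.9 kN·m (hogging).
Span AC, ΣM about A with M_C applied at C: R_C^{AC}·11 = 1809 + 244.9, so R_C^{AC} = 186.7 kN and R_A = 237.9 − 186.7 = 51.21 kN.
Span CE, ΣM about E: R_C^{CE}·6 = 156 + 244.9, so R_C^{CE} = 66.82 kN and R_E = 52 − 66.82 = -14.82 kN.
R_C = 186.7 + 66.82 = 253.6 kN.

R_C = 253.6 kN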